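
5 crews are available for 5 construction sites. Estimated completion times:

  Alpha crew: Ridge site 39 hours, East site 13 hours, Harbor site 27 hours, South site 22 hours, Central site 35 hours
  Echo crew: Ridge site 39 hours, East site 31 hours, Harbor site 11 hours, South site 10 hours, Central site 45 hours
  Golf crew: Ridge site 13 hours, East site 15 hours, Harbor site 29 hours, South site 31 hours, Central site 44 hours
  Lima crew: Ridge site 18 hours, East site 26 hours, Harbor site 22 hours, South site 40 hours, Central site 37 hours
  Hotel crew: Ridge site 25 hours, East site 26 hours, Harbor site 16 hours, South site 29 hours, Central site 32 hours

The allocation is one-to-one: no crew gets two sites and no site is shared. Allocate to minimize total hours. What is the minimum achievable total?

Min total: 89 hours

Optimal: Alpha crew→East site (13 hours), Echo crew→South site (10 hours), Golf crew→Ridge site (13 hours), Lima crew→Central site (37 hours), Hotel crew→Harbor site (16 hours) — total 13+10+13+37+16 = 89 hours.
Row-greedy (each crew in turn takes its cheapest remaining site) gives 90 hours, worse by 1.
Next-best assignment: Alpha crew→East site, Echo crew→South site, Golf crew→Ridge site, Lima crew→Harbor site, Hotel crew→Central site = 90 hours.
Swapping Alpha crew↔Golf crew (Alpha crew→Ridge site 39 hours, Golf crew→East site 15 hours) adds 28.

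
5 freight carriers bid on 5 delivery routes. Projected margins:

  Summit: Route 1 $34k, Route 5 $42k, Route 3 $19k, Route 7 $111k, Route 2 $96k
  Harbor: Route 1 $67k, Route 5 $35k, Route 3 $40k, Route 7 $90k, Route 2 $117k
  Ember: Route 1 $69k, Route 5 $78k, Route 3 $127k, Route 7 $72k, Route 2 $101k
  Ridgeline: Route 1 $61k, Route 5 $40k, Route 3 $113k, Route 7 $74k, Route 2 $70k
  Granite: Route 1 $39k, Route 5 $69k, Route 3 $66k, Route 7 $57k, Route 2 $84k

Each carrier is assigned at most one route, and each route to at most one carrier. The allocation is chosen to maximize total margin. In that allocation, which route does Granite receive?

Granite receives Route 5.

Optimal: Summit→Route 7 ($111k), Harbor→Route 2 ($117k), Ember→Route 3 ($127k), Ridgeline→Route 1 ($61k), Granite→Route 5 ($69k) — total 111+117+127+61+69 = $485k.
Next-best assignment: Summit→Route 7, Harbor→Route 2, Ember→Route 1, Ridgeline→Route 3, Granite→Route 5 = $479k.
Swapping Ridgeline↔Summit (Ridgeline→Route 7 $74k, Summit→Route 1 $34k) loses 64.
Checked against all permutations: $485k is optimal.
Granite's own top route is Route 2 ($84k), but forcing Granite→Route 2 and reassigning the rest optimally gives only $453k — worse by 32.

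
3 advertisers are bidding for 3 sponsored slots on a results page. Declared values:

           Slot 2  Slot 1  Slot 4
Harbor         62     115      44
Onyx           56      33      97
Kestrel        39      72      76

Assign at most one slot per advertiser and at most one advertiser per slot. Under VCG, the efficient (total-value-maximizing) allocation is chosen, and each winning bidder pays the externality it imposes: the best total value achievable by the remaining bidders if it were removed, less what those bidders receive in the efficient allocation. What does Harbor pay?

Harbor pays $33.

Efficient allocation: Harbor→Slot 1 ($115), Onyx→Slot 4 ($97), Kestrel→Slot 2 ($39); total welfare W = $251.
Harbor receives Slot 1 at value $115, so the others get W − 115 = $136.
Without Harbor: best allocation of the remaining 2 bidders over all 3 slots is Onyx→Slot 4 ($97), Kestrel→Slot 1 ($72), total $169.
VCG payment = (others' best without Harbor) − (others' welfare with Harbor) = 169 − 136 = $33.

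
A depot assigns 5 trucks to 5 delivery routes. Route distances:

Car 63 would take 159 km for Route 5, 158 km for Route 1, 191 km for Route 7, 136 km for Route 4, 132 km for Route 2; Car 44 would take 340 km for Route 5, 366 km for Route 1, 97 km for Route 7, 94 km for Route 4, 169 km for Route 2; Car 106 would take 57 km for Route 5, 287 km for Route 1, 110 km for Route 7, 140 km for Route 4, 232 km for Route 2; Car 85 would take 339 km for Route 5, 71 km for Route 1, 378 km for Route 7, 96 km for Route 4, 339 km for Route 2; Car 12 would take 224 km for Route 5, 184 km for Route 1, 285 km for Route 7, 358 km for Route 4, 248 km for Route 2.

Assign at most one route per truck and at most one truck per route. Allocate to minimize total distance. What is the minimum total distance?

Min total: 566 km

Optimal: Car 63→Route 2 (132 km), Car 44→Route 7 (97 km), Car 106→Route 5 (57 km), Car 85→Route 4 (96 km), Car 12→Route 1 (184 km) — total 132+97+57+96+184 = 566 km.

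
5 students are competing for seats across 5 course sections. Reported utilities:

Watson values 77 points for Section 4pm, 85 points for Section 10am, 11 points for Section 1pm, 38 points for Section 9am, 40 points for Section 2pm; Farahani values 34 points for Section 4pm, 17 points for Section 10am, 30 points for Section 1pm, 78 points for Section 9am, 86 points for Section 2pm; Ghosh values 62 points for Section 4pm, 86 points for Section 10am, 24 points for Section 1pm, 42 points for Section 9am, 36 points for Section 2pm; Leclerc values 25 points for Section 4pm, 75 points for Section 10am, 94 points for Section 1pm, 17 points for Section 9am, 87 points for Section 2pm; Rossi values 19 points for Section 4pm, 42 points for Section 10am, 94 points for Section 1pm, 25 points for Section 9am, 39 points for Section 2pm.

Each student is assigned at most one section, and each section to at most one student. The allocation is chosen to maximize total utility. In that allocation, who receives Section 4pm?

This is a one-to-one assignment (maximum-weight bipartite matching).
Optimal: Watson→Section 4pm (77 points), Farahani→Section 9am (78 points), Ghosh→Section 10am (86 points), Leclerc→Section 2pm (87 points), Rossi→Section 1pm (94 points) — total 77+78+86+87+94 = 422 points.
Watson's own top section is Section 10am (85 points), but forcing Watson→Section 10am and reassigning the rest optimally gives only 406 points — worse by 16.

Watson receives Section 4pm.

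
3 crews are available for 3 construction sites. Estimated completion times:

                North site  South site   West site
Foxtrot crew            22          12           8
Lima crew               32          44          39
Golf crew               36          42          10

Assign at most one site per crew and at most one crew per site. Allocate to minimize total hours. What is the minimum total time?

Optimal: Foxtrot crew→South site (12 hours), Lima crew→North site (32 hours), Golf crew→West site (10 hours) — total 12+32+10 = 54 hours.
Column-greedy (each site in turn goes to its cheapest remaining crew) gives 103 hours, worse by 49.

Minimum total: 54 hours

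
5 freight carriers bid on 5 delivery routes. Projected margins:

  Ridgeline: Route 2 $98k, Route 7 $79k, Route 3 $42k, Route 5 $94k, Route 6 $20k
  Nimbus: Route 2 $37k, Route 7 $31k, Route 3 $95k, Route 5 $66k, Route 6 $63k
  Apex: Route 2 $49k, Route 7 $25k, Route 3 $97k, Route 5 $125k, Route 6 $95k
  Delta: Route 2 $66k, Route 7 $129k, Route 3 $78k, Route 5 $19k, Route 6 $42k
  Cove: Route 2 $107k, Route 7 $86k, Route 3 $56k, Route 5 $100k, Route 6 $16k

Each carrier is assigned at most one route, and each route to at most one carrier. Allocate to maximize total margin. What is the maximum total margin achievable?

Maximum total: $520k

Optimal: Ridgeline→Route 5 ($94k), Nimbus→Route 3 ($95k), Apex→Route 6 ($95k), Delta→Route 7 ($129k), Cove→Route 2 ($107k) — total 94+95+95+129+107 = $520k.
Column-greedy (each route in turn goes to its best remaining carrier) gives $490k, worse by 30.
Checked against all permutations: $520k is optimal.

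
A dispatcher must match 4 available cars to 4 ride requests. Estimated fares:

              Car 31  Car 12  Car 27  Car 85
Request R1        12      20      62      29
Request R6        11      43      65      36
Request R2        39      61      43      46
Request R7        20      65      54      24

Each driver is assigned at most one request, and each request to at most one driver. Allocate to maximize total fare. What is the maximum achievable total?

Maximum total: $202

This is a one-to-one assignment (maximum-weight bipartite matching).
Optimal: Car 31→Request R2 ($39), Car 12→Request R7 ($65), Car 27→Request R1 ($62), Car 85→Request R6 ($36) — total 39+65+62+36 = $202.
Row-greedy (each driver in turn takes its best remaining request) gives $198, worse by 4.
Checked against all permutations: $202 is optimal.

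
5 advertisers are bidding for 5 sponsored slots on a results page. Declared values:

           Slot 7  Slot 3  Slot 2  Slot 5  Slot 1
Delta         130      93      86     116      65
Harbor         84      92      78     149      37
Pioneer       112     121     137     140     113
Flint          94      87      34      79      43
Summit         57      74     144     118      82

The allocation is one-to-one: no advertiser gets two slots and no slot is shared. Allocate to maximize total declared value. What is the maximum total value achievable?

Maximum total: $623

This is the linear assignment problem.
Optimal: Delta→Slot 7 ($130), Harbor→Slot 5 ($149), Pioneer→Slot 1 ($113), Flint→Slot 3 ($87), Summit→Slot 2 ($144) — total 130+149+113+87+144 = $623.
Column-greedy (each slot in turn goes to its best remaining advertiser) gives $587, worse by 36.
Next-best assignment: Delta→Slot 3, Harbor→Slot 5, Pioneer→Slot 1, Flint→Slot 7, Summit→Slot 2 = $593.
Every other assignment is strictly worse.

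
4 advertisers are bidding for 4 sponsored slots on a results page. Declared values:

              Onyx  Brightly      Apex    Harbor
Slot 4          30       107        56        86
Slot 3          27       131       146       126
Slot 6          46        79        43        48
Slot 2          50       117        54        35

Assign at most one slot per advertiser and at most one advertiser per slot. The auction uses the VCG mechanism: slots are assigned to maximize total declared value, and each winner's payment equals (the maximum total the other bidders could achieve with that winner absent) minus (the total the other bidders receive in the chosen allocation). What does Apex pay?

Apex pays $40.

Efficient allocation: Onyx→Slot 6 ($46), Brightly→Slot 2 ($117), Apex→Slot 3 ($146), Harbor→Slot 4 ($86); total welfare W = $395.
Apex receives Slot 3 at value $146, so the others get W − 146 = $249.
Without Apex: best allocation of the remaining 3 bidders over all 4 slots is Onyx→Slot 6 ($46), Brightly→Slot 2 ($117), Harbor→Slot 3 ($126), total $289.
VCG payment = (others' best without Apex) − (others' welfare with Apex) = 289 − 249 = $40.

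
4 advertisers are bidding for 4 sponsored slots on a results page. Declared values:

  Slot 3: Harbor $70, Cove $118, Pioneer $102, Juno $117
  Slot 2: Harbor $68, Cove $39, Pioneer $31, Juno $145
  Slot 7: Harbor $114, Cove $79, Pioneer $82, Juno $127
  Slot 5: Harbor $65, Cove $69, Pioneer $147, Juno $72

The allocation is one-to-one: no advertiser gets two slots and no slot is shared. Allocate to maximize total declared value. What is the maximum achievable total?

Optimal: Harbor→Slot 7 ($114), Cove→Slot 3 ($118), Pioneer→Slot 5 ($147), Juno→Slot 2 ($145) — total 114+118+147+145 = $524.
Next-best assignment: Harbor→Slot 2, Cove→Slot 3, Pioneer→Slot 5, Juno→Slot 7 = $460.
Swapping Pioneer↔Juno (Pioneer→Slot 2 $31, Juno→Slot 5 $72) loses 189.
No other one-to-one assignment exceeds $524.

Max total: $524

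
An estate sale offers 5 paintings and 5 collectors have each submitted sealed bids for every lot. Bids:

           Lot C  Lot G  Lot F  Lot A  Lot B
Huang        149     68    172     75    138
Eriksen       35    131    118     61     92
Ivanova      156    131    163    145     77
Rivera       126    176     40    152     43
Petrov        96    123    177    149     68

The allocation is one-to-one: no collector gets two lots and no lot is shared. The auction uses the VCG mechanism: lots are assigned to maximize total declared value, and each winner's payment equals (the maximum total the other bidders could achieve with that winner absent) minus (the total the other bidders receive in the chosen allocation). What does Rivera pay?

Efficient allocation: Huang→Lot B ($138), Eriksen→Lot G ($131), Ivanova→Lot C ($156), Rivera→Lot A ($152), Petrov→Lot F ($177); total welfare W = $754.
Rivera receives Lot A at value $152, so the others get W − 152 = $602.
Without Rivera: best allocation of the remaining 4 bidders over all 5 lots is Huang→Lot F ($172), Eriksen→Lot G ($131), Ivanova→Lot C ($156), Petrov→Lot A ($149), total $608.
VCG payment = (others' best without Rivera) − (others' welfare with Rivera) = 608 − 602 = $6.

Rivera pays $6.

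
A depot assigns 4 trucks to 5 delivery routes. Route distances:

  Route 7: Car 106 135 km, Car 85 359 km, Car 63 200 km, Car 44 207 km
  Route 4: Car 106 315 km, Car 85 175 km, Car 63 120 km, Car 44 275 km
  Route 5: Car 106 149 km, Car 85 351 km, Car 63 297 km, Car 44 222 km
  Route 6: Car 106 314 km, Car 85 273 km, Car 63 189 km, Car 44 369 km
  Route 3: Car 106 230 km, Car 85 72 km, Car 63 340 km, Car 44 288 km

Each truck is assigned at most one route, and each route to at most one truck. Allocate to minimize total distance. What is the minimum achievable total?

Min total: 548 km

Treat this as an assignment problem: match each truck to one route.
Optimal: Car 106→Route 5 (149 km), Car 85→Route 3 (72 km), Car 63→Route 4 (120 km), Car 44→Route 7 (207 km) — total 149+72+120+207 = 548 km.
Column-greedy (each route in turn goes to its cheapest remaining truck) gives 750 km, worse by 202.
No other one-to-one assignment undercuts 548 km.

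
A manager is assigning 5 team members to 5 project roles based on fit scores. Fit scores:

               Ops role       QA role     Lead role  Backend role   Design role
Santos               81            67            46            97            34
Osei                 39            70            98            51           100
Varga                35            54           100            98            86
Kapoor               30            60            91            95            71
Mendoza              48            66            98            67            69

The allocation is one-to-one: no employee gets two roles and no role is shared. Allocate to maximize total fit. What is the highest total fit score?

This is a one-to-one assignment (maximum-weight bipartite matching).
Optimal: Santos→Ops role (81 pts), Osei→Design role (100 pts), Varga→Lead role (100 pts), Kapoor→Backend role (95 pts), Mendoza→QA role (66 pts) — total 81+100+100+95+66 = 442 pts.
Max-entry greedy (repeatedly take the single best remaining cell) gives 393 pts, worse by 49.
Checked against all permutations: 442 pts is optimal.

Maximum total: 442 pts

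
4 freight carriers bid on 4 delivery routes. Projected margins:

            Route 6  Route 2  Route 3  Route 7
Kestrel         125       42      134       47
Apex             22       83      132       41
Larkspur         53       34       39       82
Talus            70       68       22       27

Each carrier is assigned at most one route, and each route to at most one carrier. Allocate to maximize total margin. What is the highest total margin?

Optimal: Kestrel→Route 6 ($125k), Apex→Route 3 ($132k), Larkspur→Route 7 ($82k), Talus→Route 2 ($68k) — total 125+132+82+68 = $407k.
Row-greedy (each carrier in turn takes its best remaining route) gives $369k, worse by 38.
Every other assignment is strictly worse.

Max total: $407k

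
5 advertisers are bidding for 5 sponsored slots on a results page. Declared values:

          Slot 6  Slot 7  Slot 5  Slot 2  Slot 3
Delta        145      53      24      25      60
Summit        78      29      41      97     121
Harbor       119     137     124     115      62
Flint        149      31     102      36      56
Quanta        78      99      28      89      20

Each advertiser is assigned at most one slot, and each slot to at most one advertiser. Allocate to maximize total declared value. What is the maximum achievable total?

Treat this as an assignment problem: match each advertiser to one slot.
Optimal: Delta→Slot 6 ($145), Summit→Slot 3 ($121), Harbor→Slot 7 ($137), Flint→Slot 5 ($102), Quanta→Slot 2 ($89) — total 145+121+137+102+89 = $594.
Max-entry greedy (repeatedly take the single best remaining cell) gives $520, worse by 74.

Max total: $594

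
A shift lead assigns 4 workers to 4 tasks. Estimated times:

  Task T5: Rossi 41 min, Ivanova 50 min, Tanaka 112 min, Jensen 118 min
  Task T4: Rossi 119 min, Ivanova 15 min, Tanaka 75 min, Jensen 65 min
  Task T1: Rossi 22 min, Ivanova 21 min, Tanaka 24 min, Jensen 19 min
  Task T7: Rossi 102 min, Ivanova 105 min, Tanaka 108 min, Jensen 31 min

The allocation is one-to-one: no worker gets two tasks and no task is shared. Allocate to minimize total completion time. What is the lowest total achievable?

This is the linear assignment problem.
Optimal: Rossi→Task T5 (41 min), Ivanova→Task T4 (15 min), Tanaka→Task T1 (24 min), Jensen→Task T7 (31 min) — total 41+15+24+31 = 111 min.
Min-entry greedy (repeatedly take the single cheapest remaining cell) gives 183 min, worse by 72.
Swapping Tanaka↔Jensen (Tanaka→Task T7 108 min, Jensen→Task T1 19 min) adds 72.
No other one-to-one assignment undercuts 111 min.

Min total: 111 min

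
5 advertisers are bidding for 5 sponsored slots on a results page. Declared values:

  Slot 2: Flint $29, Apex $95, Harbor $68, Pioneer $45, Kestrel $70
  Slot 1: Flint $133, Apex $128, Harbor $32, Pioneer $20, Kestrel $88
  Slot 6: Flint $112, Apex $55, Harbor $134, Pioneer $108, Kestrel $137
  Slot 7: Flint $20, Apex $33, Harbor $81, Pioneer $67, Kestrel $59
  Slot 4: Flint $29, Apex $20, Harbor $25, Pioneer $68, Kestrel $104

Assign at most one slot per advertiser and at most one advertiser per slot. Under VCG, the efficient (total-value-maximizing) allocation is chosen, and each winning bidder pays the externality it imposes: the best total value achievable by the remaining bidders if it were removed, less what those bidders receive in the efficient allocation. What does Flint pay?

Flint pays $33.

Efficient allocation: Flint→Slot 1 ($133), Apex→Slot 2 ($95), Harbor→Slot 6 ($134), Pioneer→Slot 7 ($67), Kestrel→Slot 4 ($104); total welfare W = $533.
Flint receives Slot 1 at value $133, so the others get W − 133 = $400.
Without Flint: best allocation of the remaining 4 bidders over all 5 slots is Apex→Slot 1 ($128), Harbor→Slot 6 ($134), Pioneer→Slot 7 ($67), Kestrel→Slot 4 ($104), total $433.
VCG payment = (others' best without Flint) − (others' welfare with Flint) = 433 − 400 = $33.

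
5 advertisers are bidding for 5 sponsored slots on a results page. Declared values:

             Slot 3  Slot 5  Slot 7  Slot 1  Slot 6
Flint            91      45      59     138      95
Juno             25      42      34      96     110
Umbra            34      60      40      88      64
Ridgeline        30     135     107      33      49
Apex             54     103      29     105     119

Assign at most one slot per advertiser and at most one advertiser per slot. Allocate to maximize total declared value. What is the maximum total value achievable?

Optimal: Flint→Slot 3 ($91), Juno→Slot 6 ($110), Umbra→Slot 1 ($88), Ridgeline→Slot 7 ($107), Apex→Slot 5 ($103) — total 91+110+88+107+103 = $499.
Column-greedy (each slot in turn goes to its best remaining advertiser) gives $481, worse by 18.
Next-best assignment: Flint→Slot 1, Juno→Slot 6, Umbra→Slot 3, Ridgeline→Slot 7, Apex→Slot 5 = $492.

Max total: $499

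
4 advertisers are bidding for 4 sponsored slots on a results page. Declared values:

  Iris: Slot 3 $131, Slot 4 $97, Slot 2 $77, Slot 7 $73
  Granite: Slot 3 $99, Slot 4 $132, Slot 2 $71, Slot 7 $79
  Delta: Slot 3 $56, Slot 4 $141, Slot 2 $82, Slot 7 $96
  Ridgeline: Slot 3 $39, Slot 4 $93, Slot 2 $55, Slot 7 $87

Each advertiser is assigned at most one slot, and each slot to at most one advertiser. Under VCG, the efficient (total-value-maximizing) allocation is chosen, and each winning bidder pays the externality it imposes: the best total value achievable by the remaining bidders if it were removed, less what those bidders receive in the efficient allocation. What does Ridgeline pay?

Ridgeline pays $14.

Efficient allocation: Iris→Slot 3 ($131), Granite→Slot 4 ($132), Delta→Slot 2 ($82), Ridgeline→Slot 7 ($87); total welfare W = $432.
Ridgeline receives Slot 7 at value $87, so the others get W − 87 = $345.
Without Ridgeline: best allocation of the remaining 3 bidders over all 4 slots is Iris→Slot 3 ($131), Granite→Slot 4 ($132), Delta→Slot 7 ($96), total $359.
VCG payment = (others' best without Ridgeline) − (others' welfare with Ridgeline) = 359 − 345 = $14.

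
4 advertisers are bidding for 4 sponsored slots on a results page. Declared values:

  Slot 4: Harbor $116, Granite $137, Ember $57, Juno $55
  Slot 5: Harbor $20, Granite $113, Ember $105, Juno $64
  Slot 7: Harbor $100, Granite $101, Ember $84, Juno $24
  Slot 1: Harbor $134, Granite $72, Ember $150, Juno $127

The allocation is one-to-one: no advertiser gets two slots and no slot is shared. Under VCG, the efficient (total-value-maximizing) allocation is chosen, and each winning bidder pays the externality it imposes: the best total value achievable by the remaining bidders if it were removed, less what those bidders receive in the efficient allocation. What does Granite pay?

Granite pays $16.

Efficient allocation: Harbor→Slot 7 ($100), Granite→Slot 4 ($137), Ember→Slot 5 ($105), Juno→Slot 1 ($127); total welfare W = $469.
Granite receives Slot 4 at value $137, so the others get W − 137 = $332.
Without Granite: best allocation of the remaining 3 bidders over all 4 slots is Harbor→Slot 4 ($116), Ember→Slot 5 ($105), Juno→Slot 1 ($127), total $348.
VCG payment = (others' best without Granite) − (others' welfare with Granite) = 348 − 332 = $16.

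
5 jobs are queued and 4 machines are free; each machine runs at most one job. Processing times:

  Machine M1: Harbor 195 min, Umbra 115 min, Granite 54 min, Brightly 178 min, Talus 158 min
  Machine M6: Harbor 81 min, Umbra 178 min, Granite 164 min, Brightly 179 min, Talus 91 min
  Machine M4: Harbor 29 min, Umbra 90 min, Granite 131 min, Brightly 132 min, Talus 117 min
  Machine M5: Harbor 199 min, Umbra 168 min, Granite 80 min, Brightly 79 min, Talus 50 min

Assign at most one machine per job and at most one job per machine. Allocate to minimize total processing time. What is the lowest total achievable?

Optimal: Granite→Machine M1 (54 min), Talus→Machine M6 (91 min), Harbor→Machine M4 (29 min), Brightly→Machine M5 (79 min) — total 54+91+29+79 = 253 min.
Row-greedy (each job in turn takes its cheapest remaining machine) gives 403 min, worse by 150.
Swapping Talus↔Harbor (Talus→Machine M4 117 min, Harbor→Machine M6 81 min) adds 78.
Every other assignment is strictly worse.

Min total: 253 min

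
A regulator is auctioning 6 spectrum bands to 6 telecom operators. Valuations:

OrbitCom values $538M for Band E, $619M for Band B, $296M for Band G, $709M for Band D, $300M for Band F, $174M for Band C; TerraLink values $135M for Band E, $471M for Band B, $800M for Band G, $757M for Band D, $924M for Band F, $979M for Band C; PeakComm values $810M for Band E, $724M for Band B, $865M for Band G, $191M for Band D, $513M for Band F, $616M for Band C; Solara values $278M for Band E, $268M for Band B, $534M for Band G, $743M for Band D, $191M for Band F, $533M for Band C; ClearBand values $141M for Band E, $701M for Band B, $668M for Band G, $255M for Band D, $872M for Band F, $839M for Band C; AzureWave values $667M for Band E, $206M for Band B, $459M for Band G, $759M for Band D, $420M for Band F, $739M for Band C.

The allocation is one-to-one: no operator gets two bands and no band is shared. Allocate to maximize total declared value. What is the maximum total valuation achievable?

Treat this as an assignment problem: match each operator to one band.
Optimal: OrbitCom→Band B ($619M), TerraLink→Band C ($979M), PeakComm→Band G ($865M), Solara→Band D ($743M), ClearBand→Band F ($872M), AzureWave→Band E ($667M) — total 619+979+865+743+872+667 = $4745M.
Column-greedy (each band in turn goes to its best remaining operator) gives $3903M, worse by 842.
No other one-to-one assignment exceeds $4745M.

Max total: $4745M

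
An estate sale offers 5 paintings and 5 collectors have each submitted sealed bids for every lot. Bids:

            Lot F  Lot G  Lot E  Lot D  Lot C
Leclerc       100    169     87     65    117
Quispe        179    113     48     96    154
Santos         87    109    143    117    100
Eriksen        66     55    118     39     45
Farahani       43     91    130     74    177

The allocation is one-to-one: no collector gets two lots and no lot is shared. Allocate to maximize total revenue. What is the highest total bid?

Optimal: Leclerc→Lot G ($169), Quispe→Lot F ($179), Santos→Lot D ($117), Eriksen→Lot E ($118), Farahani→Lot C ($177) — total 169+179+117+118+177 = $760.
No other one-to-one assignment exceeds $760.

Maximum total: $760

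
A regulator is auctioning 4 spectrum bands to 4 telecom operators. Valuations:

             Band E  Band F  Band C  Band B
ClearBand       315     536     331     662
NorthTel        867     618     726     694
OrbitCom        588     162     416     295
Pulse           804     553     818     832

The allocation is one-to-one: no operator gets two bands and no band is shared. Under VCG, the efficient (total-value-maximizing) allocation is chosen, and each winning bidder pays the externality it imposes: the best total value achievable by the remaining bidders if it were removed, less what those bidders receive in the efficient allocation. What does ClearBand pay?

ClearBand pays $122M.

Efficient allocation: ClearBand→Band B ($662M), NorthTel→Band F ($618M), OrbitCom→Band E ($588M), Pulse→Band C ($818M); total welfare W = $2686M.
ClearBand receives Band B at value $662M, so the others get W − 662 = $2024M.
Without ClearBand: best allocation of the remaining 3 bidders over all 4 bands is NorthTel→Band C ($726M), OrbitCom→Band E ($588M), Pulse→Band B ($832M), total $2146M.
VCG payment = (others' best without ClearBand) − (others' welfare with ClearBand) = 2146 − 2024 = $122M.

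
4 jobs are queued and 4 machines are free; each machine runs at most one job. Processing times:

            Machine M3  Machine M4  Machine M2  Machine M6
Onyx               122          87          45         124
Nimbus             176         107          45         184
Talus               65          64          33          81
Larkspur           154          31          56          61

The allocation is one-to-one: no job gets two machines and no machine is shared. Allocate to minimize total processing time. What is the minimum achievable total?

Minimum total: 258 min

Optimal: Onyx→Machine M4 (87 min), Nimbus→Machine M2 (45 min), Talus→Machine M3 (65 min), Larkspur→Machine M6 (61 min) — total 87+45+65+61 = 258 min.
Column-greedy (each machine in turn goes to its cheapest remaining job) gives 325 min, worse by 67.
Checked against all permutations: 258 min is optimal.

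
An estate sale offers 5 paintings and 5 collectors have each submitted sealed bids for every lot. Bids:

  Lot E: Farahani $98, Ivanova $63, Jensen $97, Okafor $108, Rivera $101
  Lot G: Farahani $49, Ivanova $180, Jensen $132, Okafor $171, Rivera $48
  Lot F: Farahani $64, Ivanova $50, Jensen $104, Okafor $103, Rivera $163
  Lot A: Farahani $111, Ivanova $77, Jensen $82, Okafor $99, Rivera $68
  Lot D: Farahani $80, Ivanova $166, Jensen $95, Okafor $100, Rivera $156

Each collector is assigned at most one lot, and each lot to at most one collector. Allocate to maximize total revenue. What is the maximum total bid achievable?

Max total: $708

Optimal: Farahani→Lot A ($111), Ivanova→Lot D ($166), Jensen→Lot E ($97), Okafor→Lot G ($171), Rivera→Lot F ($163) — total 111+166+97+171+163 = $708.
Column-greedy (each lot in turn goes to its best remaining collector) gives $657, worse by 51.
Next-best assignment: Farahani→Lot E, Ivanova→Lot D, Jensen→Lot A, Okafor→Lot G, Rivera→Lot F = $680.
Every other assignment is strictly worse.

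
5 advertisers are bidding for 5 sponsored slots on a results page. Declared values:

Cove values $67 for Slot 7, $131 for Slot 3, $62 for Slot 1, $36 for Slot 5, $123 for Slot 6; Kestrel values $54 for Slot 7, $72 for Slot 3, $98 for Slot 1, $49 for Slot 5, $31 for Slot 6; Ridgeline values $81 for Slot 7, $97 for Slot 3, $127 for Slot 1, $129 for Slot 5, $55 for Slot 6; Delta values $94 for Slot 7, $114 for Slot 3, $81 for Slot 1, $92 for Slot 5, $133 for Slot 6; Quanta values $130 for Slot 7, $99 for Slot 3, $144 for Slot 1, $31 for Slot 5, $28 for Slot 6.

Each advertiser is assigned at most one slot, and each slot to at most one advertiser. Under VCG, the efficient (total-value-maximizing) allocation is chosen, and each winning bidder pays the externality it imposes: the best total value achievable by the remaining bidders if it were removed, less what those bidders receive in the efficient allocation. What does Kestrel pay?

Efficient allocation: Cove→Slot 3 ($131), Kestrel→Slot 1 ($98), Ridgeline→Slot 5 ($129), Delta→Slot 6 ($133), Quanta→Slot 7 ($130); total welfare W = $621.
Kestrel receives Slot 1 at value $98, so the others get W − 98 = $523.
Without Kestrel: best allocation of the remaining 4 bidders over all 5 slots is Cove→Slot 3 ($131), Ridgeline→Slot 5 ($129), Delta→Slot 6 ($133), Quanta→Slot 1 ($144), total $537.
VCG payment = (others' best without Kestrel) − (others' welfare with Kestrel) = 537 − 523 = $14.

Kestrel pays $14.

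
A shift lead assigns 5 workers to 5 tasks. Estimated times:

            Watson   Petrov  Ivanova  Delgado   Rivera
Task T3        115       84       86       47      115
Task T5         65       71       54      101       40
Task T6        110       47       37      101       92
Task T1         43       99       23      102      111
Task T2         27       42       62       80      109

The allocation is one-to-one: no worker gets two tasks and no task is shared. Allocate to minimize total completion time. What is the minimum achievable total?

Optimal: Watson→Task T2 (27 min), Petrov→Task T6 (47 min), Ivanova→Task T1 (23 min), Delgado→Task T3 (47 min), Rivera→Task T5 (40 min) — total 27+47+23+47+40 = 184 min.
Column-greedy (each task in turn goes to its cheapest remaining worker) gives 209 min, worse by 25.
Every other assignment is strictly worse.

Minimum total: 184 min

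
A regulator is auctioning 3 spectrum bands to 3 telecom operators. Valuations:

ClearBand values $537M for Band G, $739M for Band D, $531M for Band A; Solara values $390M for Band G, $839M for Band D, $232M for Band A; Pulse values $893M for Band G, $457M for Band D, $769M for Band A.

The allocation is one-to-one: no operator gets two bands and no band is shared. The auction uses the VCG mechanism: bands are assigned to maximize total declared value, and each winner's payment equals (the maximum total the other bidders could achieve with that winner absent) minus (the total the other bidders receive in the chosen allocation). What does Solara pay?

Solara pays $208M.

Efficient allocation: ClearBand→Band A ($531M), Solara→Band D ($839M), Pulse→Band G ($893M); total welfare W = $2263M.
Solara receives Band D at value $839M, so the others get W − 839 = $1424M.
Without Solara: best allocation of the remaining 2 bidders over all 3 bands is ClearBand→Band D ($739M), Pulse→Band G ($893M), total $1632M.
VCG payment = (others' best without Solara) − (others' welfare with Solara) = 1632 − 1424 = $208M.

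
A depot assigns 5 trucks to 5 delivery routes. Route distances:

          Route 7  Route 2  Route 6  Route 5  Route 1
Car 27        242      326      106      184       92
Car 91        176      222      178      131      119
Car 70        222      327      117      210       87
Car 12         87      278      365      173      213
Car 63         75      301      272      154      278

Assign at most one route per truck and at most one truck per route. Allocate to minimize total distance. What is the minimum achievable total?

Min total: 656 km

Optimal: Car 27→Route 6 (106 km), Car 91→Route 2 (222 km), Car 70→Route 1 (87 km), Car 12→Route 7 (87 km), Car 63→Route 5 (154 km) — total 106+222+87+87+154 = 656 km.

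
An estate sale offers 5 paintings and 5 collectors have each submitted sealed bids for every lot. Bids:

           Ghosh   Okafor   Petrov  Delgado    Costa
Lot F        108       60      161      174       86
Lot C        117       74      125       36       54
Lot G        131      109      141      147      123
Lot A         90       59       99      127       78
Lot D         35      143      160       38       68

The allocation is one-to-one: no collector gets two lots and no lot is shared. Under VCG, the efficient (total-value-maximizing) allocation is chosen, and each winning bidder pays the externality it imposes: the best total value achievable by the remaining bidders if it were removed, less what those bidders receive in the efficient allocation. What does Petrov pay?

Petrov pays $47.

Efficient allocation: Ghosh→Lot C ($117), Okafor→Lot D ($143), Petrov→Lot F ($161), Delgado→Lot A ($127), Costa→Lot G ($123); total welfare W = $671.
Petrov receives Lot F at value $161, so the others get W − 161 = $510.
Without Petrov: best allocation of the remaining 4 bidders over all 5 lots is Ghosh→Lot C ($117), Okafor→Lot D ($143), Delgado→Lot F ($174), Costa→Lot G ($123), total $557.
VCG payment = (others' best without Petrov) − (others' welfare with Petrov) = 557 − 510 = $47.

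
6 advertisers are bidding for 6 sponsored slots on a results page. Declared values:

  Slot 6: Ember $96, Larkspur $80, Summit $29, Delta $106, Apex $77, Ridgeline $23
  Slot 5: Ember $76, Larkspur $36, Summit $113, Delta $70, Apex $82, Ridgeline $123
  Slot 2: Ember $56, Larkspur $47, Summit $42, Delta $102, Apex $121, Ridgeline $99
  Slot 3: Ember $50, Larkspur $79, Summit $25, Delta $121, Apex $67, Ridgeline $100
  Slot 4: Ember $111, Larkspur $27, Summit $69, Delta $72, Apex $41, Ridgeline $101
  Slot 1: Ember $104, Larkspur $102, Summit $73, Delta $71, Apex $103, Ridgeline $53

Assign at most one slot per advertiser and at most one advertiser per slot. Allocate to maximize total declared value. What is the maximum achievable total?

This is the linear assignment problem.
Optimal: Ember→Slot 6 ($96), Larkspur→Slot 1 ($102), Summit→Slot 5 ($113), Delta→Slot 3 ($121), Apex→Slot 2 ($121), Ridgeline→Slot 4 ($101) — total 96+102+113+121+121+101 = $654.
Next-best assignment: Ember→Slot 4, Larkspur→Slot 1, Summit→Slot 5, Delta→Slot 6, Apex→Slot 2, Ridgeline→Slot 3 = $653.
No other one-to-one assignment exceeds $654.

Maximum total: $654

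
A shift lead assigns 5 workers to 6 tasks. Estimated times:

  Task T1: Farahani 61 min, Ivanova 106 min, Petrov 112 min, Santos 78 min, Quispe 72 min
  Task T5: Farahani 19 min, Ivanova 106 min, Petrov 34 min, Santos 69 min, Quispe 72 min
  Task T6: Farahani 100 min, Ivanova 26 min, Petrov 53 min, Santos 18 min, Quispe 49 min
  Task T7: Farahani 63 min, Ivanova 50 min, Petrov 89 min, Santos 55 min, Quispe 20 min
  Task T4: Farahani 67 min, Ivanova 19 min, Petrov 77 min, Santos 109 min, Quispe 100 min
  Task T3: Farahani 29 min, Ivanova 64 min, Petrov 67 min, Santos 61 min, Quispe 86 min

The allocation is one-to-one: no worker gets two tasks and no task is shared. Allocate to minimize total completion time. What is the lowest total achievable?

Min total: 120 min

Treat this as an assignment problem: match each worker to one task.
Optimal: Farahani→Task T3 (29 min), Ivanova→Task T4 (19 min), Petrov→Task T5 (34 min), Santos→Task T6 (18 min), Quispe→Task T7 (20 min) — total 29+19+34+18+20 = 120 min.
Swapping Santos↔Petrov (Santos→Task T5 69 min, Petrov→Task T6 53 min) adds 70.
Checked against all permutations: 120 min is optimal.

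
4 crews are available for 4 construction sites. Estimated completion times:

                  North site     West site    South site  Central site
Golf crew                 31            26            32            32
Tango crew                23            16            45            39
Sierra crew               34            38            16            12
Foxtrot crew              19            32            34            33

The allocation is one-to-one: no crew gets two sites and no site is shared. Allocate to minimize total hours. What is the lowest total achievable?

Minimum total: 79 hours

Optimal: Golf crew→South site (32 hours), Tango crew→West site (16 hours), Sierra crew→Central site (12 hours), Foxtrot crew→North site (19 hours) — total 32+16+12+19 = 79 hours.
Column-greedy (each site in turn goes to its cheapest remaining crew) gives 83 hours, worse by 4.
Checked against all permutations: 79 hours is optimal.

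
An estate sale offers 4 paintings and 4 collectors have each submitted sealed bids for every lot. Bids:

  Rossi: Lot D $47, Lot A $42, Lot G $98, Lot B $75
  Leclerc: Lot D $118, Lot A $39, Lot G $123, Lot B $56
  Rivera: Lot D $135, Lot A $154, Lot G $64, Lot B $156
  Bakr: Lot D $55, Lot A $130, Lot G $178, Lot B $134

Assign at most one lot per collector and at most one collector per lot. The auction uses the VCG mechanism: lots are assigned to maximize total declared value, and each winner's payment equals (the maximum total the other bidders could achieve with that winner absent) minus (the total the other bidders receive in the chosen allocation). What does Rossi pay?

Efficient allocation: Rossi→Lot B ($75), Leclerc→Lot D ($118), Rivera→Lot A ($154), Bakr→Lot G ($178); total welfare W = $525.
Rossi receives Lot B at value $75, so the others get W − 75 = $450.
Without Rossi: best allocation of the remaining 3 bidders over all 4 lots is Leclerc→Lot D ($118), Rivera→Lot B ($156), Bakr→Lot G ($178), total $452.
VCG payment = (others' best without Rossi) − (others' welfare with Rossi) = 452 − 450 = $2.

Rossi pays $2.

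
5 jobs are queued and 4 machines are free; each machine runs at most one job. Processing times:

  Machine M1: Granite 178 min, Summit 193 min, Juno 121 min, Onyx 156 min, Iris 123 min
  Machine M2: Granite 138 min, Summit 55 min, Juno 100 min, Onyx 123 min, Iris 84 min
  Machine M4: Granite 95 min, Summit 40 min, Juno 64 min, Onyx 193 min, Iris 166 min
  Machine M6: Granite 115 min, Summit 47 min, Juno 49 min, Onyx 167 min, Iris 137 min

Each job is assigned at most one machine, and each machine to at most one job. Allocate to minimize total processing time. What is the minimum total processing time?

This is the linear assignment problem.
Optimal: Iris→Machine M1 (123 min), Summit→Machine M2 (55 min), Granite→Machine M4 (95 min), Juno→Machine M6 (49 min) — total 123+55+95+49 = 322 min.
Swapping Granite↔Juno (Granite→Machine M6 115 min, Juno→Machine M4 64 min) adds 35.

Minimum total: 322 min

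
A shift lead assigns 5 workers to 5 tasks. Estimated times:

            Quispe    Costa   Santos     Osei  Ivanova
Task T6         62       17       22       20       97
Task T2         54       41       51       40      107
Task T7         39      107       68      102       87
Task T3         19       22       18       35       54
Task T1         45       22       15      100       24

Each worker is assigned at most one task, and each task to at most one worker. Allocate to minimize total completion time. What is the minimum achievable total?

Optimal: Quispe→Task T7 (39 min), Costa→Task T6 (17 min), Santos→Task T3 (18 min), Osei→Task T2 (40 min), Ivanova→Task T1 (24 min) — total 39+17+18+40+24 = 138 min.
Min-entry greedy (repeatedly take the single cheapest remaining cell) gives 178 min, worse by 40.

Min total: 138 min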